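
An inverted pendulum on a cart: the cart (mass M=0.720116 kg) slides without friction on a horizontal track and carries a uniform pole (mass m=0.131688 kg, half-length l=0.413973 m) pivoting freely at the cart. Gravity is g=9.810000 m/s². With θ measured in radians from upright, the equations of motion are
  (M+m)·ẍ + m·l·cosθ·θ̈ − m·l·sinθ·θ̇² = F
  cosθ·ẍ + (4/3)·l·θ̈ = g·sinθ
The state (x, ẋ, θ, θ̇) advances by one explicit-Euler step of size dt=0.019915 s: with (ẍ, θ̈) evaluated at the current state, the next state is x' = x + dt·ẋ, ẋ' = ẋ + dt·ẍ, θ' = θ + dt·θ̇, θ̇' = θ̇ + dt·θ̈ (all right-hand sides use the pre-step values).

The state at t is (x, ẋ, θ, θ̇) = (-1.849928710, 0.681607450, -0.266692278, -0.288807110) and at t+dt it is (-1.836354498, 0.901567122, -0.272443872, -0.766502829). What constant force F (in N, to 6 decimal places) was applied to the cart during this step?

ẍ = (ẋ'−ẋ)/dt = (0.901567122−0.681607450)/0.019915 = 11.044925
θ̈ = (θ̇'−θ̇)/dt = (-0.766502829−-0.288807110)/0.019915 = -23.986730
sinθ=-0.263542, cosθ=0.964648
F = (M+m)·ẍ + m·l·cosθ·θ̈ − m·l·sinθ·θ̇² = 9.408111 + -1.261415 − -0.001198 = 8.147894

F = 8.147894 N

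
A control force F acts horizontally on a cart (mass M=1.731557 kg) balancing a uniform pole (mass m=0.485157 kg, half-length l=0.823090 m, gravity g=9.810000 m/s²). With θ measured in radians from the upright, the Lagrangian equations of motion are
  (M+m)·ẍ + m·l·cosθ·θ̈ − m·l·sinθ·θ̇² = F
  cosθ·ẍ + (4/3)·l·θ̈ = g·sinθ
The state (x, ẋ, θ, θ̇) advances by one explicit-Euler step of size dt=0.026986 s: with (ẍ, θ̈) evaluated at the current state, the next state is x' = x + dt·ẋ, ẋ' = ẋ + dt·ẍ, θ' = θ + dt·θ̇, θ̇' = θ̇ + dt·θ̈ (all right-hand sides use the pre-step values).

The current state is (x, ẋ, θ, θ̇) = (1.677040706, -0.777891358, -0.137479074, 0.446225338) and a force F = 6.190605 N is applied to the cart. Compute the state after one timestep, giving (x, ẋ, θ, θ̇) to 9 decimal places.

(1.656048530, -0.681185272, -0.125437237, 0.325879183)

sinθ=-0.137046413, cosθ=0.990564627
temp = (F + m·l·θ̇²·sinθ)/(M+m) = (6.190605 + -0.010896970)/2.216714 = 2.787778681
θ̈ = (g·sinθ − cosθ·temp)/(l·(4/3 − m·cos²θ/(M+m))) = -4.459577380
ẍ = temp − m·l·θ̈·cosθ/(M+m) = 3.583565025
Euler: x'=1.677040706+0.026986·-0.777891358=1.656048530, ẋ'=-0.777891358+0.026986·3.583565025=-0.681185272
       θ'=-0.137479074+0.026986·0.446225338=-0.125437237, θ̇'=0.446225338+0.026986·-4.459577380=0.325879183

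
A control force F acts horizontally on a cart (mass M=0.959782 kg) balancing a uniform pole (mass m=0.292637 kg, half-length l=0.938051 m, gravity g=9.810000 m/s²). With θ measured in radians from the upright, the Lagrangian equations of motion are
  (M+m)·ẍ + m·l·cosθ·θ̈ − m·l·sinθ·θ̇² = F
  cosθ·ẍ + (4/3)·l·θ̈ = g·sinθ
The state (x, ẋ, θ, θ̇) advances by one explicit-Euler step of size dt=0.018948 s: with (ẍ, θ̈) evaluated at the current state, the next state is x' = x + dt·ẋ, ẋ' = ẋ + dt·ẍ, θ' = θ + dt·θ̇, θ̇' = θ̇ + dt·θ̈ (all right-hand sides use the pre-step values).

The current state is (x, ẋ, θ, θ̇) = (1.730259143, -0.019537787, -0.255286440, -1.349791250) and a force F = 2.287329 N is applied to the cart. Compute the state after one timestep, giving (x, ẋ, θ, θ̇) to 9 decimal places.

(1.729888941, 0.029094960, -0.280862285, -1.424943460)

sinθ=-0.252522576, cosθ=0.967591003
temp = (F + m·l·θ̇²·sinθ)/(M+m) = (2.287329 + -0.126295860)/1.252419 = 1.725487349
θ̈ = (g·sinθ − cosθ·temp)/(l·(4/3 − m·cos²θ/(M+m))) = -3.966234438
ẍ = temp − m·l·θ̈·cosθ/(M+m) = 2.566642757
Euler: x'=1.730259143+0.018948·-0.019537787=1.729888941, ẋ'=-0.019537787+0.018948·2.566642757=0.029094960
       θ'=-0.255286440+0.018948·-1.349791250=-0.280862285, θ̇'=-1.349791250+0.018948·-3.966234438=-1.424943460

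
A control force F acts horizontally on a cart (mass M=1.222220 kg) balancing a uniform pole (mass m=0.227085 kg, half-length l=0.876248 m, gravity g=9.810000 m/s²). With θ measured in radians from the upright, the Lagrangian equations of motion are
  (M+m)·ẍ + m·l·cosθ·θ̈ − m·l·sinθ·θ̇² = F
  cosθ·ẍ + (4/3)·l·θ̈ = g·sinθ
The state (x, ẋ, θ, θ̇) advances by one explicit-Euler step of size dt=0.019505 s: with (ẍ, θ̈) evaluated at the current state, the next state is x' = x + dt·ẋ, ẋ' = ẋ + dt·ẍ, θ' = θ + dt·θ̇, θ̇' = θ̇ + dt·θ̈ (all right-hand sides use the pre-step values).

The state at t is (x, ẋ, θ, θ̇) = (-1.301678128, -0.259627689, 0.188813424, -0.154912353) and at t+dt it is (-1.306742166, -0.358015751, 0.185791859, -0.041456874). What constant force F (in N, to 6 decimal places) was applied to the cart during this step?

ẍ = (ẋ'−ẋ)/dt = (-0.358015751−-0.259627689)/0.019505 = -5.044248
θ̈ = (θ̇'−θ̇)/dt = (-0.041456874−-0.154912353)/0.019505 = 5.816738
sinθ=0.187694, cosθ=0.982228
F = (M+m)·ẍ + m·l·cosθ·θ̈ − m·l·sinθ·θ̇² = -7.310654 + 1.136860 − 0.000896 = -6.174690

F = -6.174690 N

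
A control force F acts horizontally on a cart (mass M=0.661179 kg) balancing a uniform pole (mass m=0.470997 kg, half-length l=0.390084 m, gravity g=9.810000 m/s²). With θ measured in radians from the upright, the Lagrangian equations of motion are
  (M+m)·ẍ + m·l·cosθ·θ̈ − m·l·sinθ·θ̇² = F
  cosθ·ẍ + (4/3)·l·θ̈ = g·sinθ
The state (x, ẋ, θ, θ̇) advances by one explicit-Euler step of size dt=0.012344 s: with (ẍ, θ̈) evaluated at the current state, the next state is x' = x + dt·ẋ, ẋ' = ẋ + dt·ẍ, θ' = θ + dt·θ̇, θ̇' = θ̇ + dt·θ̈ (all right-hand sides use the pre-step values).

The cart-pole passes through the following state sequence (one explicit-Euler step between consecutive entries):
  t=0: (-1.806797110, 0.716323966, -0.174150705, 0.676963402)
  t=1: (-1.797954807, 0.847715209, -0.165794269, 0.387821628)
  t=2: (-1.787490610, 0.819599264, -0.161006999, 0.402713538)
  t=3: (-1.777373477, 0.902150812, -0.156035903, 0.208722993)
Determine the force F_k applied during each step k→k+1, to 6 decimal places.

step 0→1:
  ẍ = (ẋ'−ẋ)/dt = (0.847715209−0.716323966)/0.012344 = 10.644138
  θ̈ = (θ̇'−θ̇)/dt = (0.387821628−0.676963402)/0.012344 = -23.423669
  sinθ=-0.173272, cosθ=0.984874
  F = (M+m)·ẍ + m·l·cosθ·θ̈ − m·l·sinθ·θ̇² = 12.051038 + -4.238497 − -0.014589 = 7.827130
step 1→2:
  ẍ = (ẋ'−ẋ)/dt = (0.819599264−0.847715209)/0.012344 = -2.277701
  θ̈ = (θ̇'−θ̇)/dt = (0.402713538−0.387821628)/0.012344 = 1.206409
  sinθ=-0.165036, cosθ=0.986288
  F = (M+m)·ẍ + m·l·cosθ·θ̈ − m·l·sinθ·θ̇² = -2.578759 + 0.218612 − -0.004561 = -2.355586
step 2→3:
  ẍ = (ẋ'−ẋ)/dt = (0.902150812−0.819599264)/0.012344 = 6.687585
  θ̈ = (θ̇'−θ̇)/dt = (0.208722993−0.402713538)/0.012344 = -15.715371
  sinθ=-0.160312, cosθ=0.987066
  F = (M+m)·ẍ + m·l·cosθ·θ̈ − m·l·sinθ·θ̇² = 7.571523 + -2.850016 − -0.004777 = 4.726284

F_0 = 7.827130 N
F_1 = -2.355586 N
F_2 = 4.726284 N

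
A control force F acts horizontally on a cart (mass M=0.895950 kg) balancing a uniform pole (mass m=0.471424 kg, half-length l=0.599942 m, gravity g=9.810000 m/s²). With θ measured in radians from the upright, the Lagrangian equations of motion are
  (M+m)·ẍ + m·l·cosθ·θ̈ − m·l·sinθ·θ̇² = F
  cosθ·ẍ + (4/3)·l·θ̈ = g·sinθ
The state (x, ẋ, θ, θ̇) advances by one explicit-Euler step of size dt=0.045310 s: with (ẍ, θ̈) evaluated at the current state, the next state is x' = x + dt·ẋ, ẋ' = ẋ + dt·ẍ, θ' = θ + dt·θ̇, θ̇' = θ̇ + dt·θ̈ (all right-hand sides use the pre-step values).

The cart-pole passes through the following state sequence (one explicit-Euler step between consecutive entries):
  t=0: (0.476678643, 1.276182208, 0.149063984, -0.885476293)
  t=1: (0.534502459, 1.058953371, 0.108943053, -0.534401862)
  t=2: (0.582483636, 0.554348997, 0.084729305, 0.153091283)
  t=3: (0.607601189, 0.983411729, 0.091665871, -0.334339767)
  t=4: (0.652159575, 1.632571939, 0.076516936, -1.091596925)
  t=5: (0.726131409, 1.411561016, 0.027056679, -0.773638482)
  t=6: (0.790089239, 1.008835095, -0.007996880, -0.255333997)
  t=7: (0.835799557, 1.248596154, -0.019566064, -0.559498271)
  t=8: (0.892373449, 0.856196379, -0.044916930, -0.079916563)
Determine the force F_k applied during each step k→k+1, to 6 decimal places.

F_0 = -4.421387 N
F_1 = -10.970909 N
F_2 = 9.916126 N
F_3 = 14.880601 N
F_4 = -4.716569 N
F_5 = -8.924025 N
F_6 = 5.337157 N
F_7 = -8.847187 N

step 0→1:
  ẍ = (ẋ'−ẋ)/dt = (1.058953371−1.276182208)/0.045310 = -4.794280
  θ̈ = (θ̇'−θ̇)/dt = (-0.534401862−-0.885476293)/0.045310 = 7.748277
  sinθ=0.148513, cosθ=0.988911
  F = (M+m)·ẍ + m·l·cosθ·θ̈ − m·l·sinθ·θ̇² = -6.555574 + 2.167121 − 0.032934 = -4.421387
step 1→2:
  ẍ = (ẋ'−ẋ)/dt = (0.554348997−1.058953371)/0.045310 = -11.136711
  θ̈ = (θ̇'−θ̇)/dt = (0.153091283−-0.534401862)/0.045310 = 15.173100
  sinθ=0.108728, cosθ=0.994072
  F = (M+m)·ẍ + m·l·cosθ·θ̈ − m·l·sinθ·θ̇² = -15.228049 + 4.265922 − 0.008782 = -10.970909
step 2→3:
  ẍ = (ẋ'−ẋ)/dt = (0.983411729−0.554348997)/0.045310 = 9.469493
  θ̈ = (θ̇'−θ̇)/dt = (-0.334339767−0.153091283)/0.045310 = -10.757693
  sinθ=0.084628, cosθ=0.996413
  F = (M+m)·ẍ + m·l·cosθ·θ̈ − m·l·sinθ·θ̇² = 12.948339 + -3.031652 − 0.000561 = 9.916126
step 3→4:
  ẍ = (ẋ'−ẋ)/dt = (1.632571939−0.983411729)/0.045310 = 14.327085
  θ̈ = (θ̇'−θ̇)/dt = (-1.091596925−-0.334339767)/0.045310 = -16.712804
  sinθ=0.091538, cosθ=0.995802
  F = (M+m)·ẍ + m·l·cosθ·θ̈ − m·l·sinθ·θ̇² = 19.590483 + -4.706988 − 0.002894 = 14.880601
step 4→5:
  ẍ = (ẋ'−ẋ)/dt = (1.411561016−1.632571939)/0.045310 = -4.877752
  θ̈ = (θ̇'−θ̇)/dt = (-0.773638482−-1.091596925)/0.045310 = 7.017401
  sinθ=0.076442, cosθ=0.997074
  F = (M+m)·ẍ + m·l·cosθ·θ̈ − m·l·sinθ·θ̇² = -6.669711 + 1.978904 − 0.025762 = -4.716569
step 5→6:
  ẍ = (ẋ'−ẋ)/dt = (1.008835095−1.411561016)/0.045310 = -8.888235
  θ̈ = (θ̇'−θ̇)/dt = (-0.255333997−-0.773638482)/0.045310 = 11.439075
  sinθ=0.027053, cosθ=0.999634
  F = (M+m)·ẍ + m·l·cosθ·θ̈ − m·l·sinθ·θ̇² = -12.153541 + 3.234096 − 0.004580 = -8.924025
step 6→7:
  ẍ = (ẋ'−ẋ)/dt = (1.248596154−1.008835095)/0.045310 = 5.291570
  θ̈ = (θ̇'−θ̇)/dt = (-0.559498271−-0.255333997)/0.045310 = -6.712961
  sinθ=-0.007997, cosθ=0.999968
  F = (M+m)·ẍ + m·l·cosθ·θ̈ − m·l·sinθ·θ̇² = 7.235556 + -1.898546 − -0.000147 = 5.337157
step 7→8:
  ẍ = (ẋ'−ẋ)/dt = (0.856196379−1.248596154)/0.045310 = -8.660335
  θ̈ = (θ̇'−θ̇)/dt = (-0.079916563−-0.559498271)/0.045310 = 10.584456
  sinθ=-0.019565, cosθ=0.999809
  F = (M+m)·ẍ + m·l·cosθ·θ̈ − m·l·sinθ·θ̇² = -11.841917 + 2.992998 − -0.001732 = -8.847187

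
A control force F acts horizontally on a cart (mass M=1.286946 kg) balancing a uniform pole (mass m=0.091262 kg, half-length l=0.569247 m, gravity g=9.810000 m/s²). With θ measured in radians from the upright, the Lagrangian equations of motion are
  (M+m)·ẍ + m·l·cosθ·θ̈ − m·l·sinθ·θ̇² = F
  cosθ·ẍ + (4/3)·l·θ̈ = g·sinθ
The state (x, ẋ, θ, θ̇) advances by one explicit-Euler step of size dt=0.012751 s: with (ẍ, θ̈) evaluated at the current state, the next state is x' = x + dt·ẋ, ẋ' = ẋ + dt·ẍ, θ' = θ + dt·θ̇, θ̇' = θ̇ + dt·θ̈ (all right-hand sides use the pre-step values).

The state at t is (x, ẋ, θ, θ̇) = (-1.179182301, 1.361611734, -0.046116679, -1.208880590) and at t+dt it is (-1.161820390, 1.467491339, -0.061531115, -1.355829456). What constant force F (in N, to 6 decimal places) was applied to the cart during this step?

ẍ = (ẋ'−ẋ)/dt = (1.467491339−1.361611734)/0.012751 = 8.303631
θ̈ = (θ̇'−θ̇)/dt = (-1.355829456−-1.208880590)/0.012751 = -11.524497
sinθ=-0.046100, cosθ=0.998937
F = (M+m)·ẍ + m·l·cosθ·θ̈ − m·l·sinθ·θ̇² = 11.444131 + -0.598068 − -0.003500 = 10.849563

F = 10.849563 N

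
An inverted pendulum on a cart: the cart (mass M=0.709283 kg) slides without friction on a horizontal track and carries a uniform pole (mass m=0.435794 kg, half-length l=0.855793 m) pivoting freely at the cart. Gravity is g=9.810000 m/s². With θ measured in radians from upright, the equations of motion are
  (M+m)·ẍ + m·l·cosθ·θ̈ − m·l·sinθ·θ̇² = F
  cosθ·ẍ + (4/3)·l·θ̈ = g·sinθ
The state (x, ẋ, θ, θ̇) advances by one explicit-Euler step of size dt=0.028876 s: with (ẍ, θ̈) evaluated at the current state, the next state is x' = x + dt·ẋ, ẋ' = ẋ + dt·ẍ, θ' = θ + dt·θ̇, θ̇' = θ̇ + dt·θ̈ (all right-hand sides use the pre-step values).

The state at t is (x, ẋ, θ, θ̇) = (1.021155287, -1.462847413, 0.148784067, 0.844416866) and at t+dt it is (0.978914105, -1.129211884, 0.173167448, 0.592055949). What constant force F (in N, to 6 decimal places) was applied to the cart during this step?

F = 9.967517 N

ẍ = (ẋ'−ẋ)/dt = (-1.129211884−-1.462847413)/0.028876 = 11.554077
θ̈ = (θ̇'−θ̇)/dt = (0.592055949−0.844416866)/0.028876 = -8.739469
sinθ=0.148236, cosθ=0.988952
F = (M+m)·ẍ + m·l·cosθ·θ̈ − m·l·sinθ·θ̇² = 13.230308 + -3.223371 − 0.039420 = 9.967517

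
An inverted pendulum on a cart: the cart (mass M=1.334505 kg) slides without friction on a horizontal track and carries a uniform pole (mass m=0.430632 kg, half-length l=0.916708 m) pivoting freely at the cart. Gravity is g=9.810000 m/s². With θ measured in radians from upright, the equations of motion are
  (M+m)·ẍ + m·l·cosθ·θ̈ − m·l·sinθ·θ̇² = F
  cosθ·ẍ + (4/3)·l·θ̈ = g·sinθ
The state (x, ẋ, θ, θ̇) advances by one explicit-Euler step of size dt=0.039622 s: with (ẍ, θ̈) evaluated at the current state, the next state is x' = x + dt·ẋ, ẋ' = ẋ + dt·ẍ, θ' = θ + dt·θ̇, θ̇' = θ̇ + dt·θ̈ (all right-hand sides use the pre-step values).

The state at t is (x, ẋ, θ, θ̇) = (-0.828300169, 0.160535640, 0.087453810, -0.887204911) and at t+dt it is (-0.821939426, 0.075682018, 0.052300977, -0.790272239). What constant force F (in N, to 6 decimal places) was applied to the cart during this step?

F = -2.845246 N

ẍ = (ẋ'−ẋ)/dt = (0.075682018−0.160535640)/0.039622 = -2.141578
θ̈ = (θ̇'−θ̇)/dt = (-0.790272239−-0.887204911)/0.039622 = 2.446436
sinθ=0.087342, cosθ=0.996178
F = (M+m)·ẍ + m·l·cosθ·θ̈ − m·l·sinθ·θ̇² = -3.780179 + 0.962073 − 0.027140 = -2.845246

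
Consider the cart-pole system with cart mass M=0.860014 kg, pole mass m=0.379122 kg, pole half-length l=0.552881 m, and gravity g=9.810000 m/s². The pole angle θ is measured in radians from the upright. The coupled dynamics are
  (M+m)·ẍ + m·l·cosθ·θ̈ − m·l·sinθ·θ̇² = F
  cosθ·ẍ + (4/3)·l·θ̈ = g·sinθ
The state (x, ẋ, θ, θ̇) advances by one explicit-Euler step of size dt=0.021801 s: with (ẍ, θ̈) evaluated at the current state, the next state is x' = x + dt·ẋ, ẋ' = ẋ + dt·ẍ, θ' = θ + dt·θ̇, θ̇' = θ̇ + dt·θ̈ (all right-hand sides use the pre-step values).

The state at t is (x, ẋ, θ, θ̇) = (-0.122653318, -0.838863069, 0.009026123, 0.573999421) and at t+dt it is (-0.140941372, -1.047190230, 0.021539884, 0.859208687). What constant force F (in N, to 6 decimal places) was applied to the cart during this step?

ẍ = (ẋ'−ẋ)/dt = (-1.047190230−-0.838863069)/0.021801 = -9.555853
θ̈ = (θ̇'−θ̇)/dt = (0.859208687−0.573999421)/0.021801 = 13.082394
sinθ=0.009026, cosθ=0.999959
F = (M+m)·ẍ + m·l·cosθ·θ̈ − m·l·sinθ·θ̇² = -11.841002 + 2.742080 − 0.000623 = -9.099545

F = -9.099545 N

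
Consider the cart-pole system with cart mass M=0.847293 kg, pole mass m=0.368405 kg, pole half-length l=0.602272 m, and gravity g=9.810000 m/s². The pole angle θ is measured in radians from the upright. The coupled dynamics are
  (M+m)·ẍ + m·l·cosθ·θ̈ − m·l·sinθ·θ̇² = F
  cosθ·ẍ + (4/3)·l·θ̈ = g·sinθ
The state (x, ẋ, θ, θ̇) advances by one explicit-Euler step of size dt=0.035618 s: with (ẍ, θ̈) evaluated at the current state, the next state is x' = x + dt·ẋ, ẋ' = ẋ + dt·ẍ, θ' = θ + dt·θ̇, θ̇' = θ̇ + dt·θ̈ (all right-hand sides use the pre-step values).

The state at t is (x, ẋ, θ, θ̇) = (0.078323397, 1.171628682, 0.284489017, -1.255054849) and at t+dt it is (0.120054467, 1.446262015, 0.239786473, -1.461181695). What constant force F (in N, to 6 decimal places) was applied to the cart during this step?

ẍ = (ẋ'−ẋ)/dt = (1.446262015−1.171628682)/0.035618 = 7.710521
θ̈ = (θ̇'−θ̇)/dt = (-1.461181695−-1.255054849)/0.035618 = -5.787154
sinθ=0.280667, cosθ=0.959805
F = (M+m)·ẍ + m·l·cosθ·θ̈ − m·l·sinθ·θ̇² = 9.373665 + -1.232441 − 0.098092 = 8.043131

F = 8.043131 N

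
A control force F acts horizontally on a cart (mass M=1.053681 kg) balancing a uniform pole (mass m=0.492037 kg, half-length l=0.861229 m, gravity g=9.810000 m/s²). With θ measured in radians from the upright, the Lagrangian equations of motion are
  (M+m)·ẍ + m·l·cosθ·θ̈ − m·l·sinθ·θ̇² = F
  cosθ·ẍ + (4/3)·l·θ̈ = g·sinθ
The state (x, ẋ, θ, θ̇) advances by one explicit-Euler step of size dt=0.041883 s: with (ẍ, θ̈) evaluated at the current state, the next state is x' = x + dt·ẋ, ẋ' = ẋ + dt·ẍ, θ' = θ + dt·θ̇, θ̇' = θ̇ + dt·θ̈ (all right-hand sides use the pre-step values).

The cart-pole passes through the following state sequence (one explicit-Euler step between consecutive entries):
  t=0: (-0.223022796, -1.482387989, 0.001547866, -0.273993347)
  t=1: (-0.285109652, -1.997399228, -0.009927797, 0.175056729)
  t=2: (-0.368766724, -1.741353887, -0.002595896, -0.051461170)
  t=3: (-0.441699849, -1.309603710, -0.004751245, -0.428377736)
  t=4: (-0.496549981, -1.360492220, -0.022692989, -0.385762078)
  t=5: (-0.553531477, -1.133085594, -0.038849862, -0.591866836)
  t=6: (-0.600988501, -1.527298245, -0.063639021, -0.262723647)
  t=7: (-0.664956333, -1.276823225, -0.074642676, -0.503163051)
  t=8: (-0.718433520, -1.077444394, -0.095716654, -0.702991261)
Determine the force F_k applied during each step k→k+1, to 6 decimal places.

step 0→1:
  ẍ = (ẋ'−ẋ)/dt = (-1.997399228−-1.482387989)/0.041883 = -12.296427
  θ̈ = (θ̇'−θ̇)/dt = (0.175056729−-0.273993347)/0.041883 = 10.721536
  sinθ=0.001548, cosθ=0.999999
  F = (M+m)·ẍ + m·l·cosθ·θ̈ − m·l·sinθ·θ̇² = -19.006808 + 4.543315 − 0.000049 = -14.463542
step 1→2:
  ẍ = (ẋ'−ẋ)/dt = (-1.741353887−-1.997399228)/0.041883 = 6.113348
  θ̈ = (θ̇'−θ̇)/dt = (-0.051461170−0.175056729)/0.041883 = -5.408349
  sinθ=-0.009928, cosθ=0.999951
  F = (M+m)·ẍ + m·l·cosθ·θ̈ − m·l·sinθ·θ̇² = 9.449512 + -2.291710 − -0.000129 = 7.157930
step 2→3:
  ẍ = (ẋ'−ẋ)/dt = (-1.309603710−-1.741353887)/0.041883 = 10.308483
  θ̈ = (θ̇'−θ̇)/dt = (-0.428377736−-0.051461170)/0.041883 = -8.999273
  sinθ=-0.002596, cosθ=0.999997
  F = (M+m)·ẍ + m·l·cosθ·θ̈ − m·l·sinθ·θ̇² = 15.934007 + -3.813488 − -0.000003 = 12.120522
step 3→4:
  ẍ = (ẋ'−ẋ)/dt = (-1.360492220−-1.309603710)/0.041883 = -1.215016
  θ̈ = (θ̇'−θ̇)/dt = (-0.385762078−-0.428377736)/0.041883 = 1.017493
  sinθ=-0.004751, cosθ=0.999989
  F = (M+m)·ẍ + m·l·cosθ·θ̈ − m·l·sinθ·θ̇² = -1.878072 + 0.431164 − -0.000369 = -1.446538
step 4→5:
  ẍ = (ẋ'−ẋ)/dt = (-1.133085594−-1.360492220)/0.041883 = 5.429569
  θ̈ = (θ̇'−θ̇)/dt = (-0.591866836−-0.385762078)/0.041883 = -4.920965
  sinθ=-0.022691, cosθ=0.999743
  F = (M+m)·ẍ + m·l·cosθ·θ̈ − m·l·sinθ·θ̇² = 8.392582 + -2.084754 − -0.001431 = 6.309259
step 5→6:
  ẍ = (ẋ'−ẋ)/dt = (-1.527298245−-1.133085594)/0.041883 = -9.412235
  θ̈ = (θ̇'−θ̇)/dt = (-0.262723647−-0.591866836)/0.041883 = 7.858634
  sinθ=-0.038840, cosθ=0.999245
  F = (M+m)·ẍ + m·l·cosθ·θ̈ − m·l·sinθ·θ̇² = -14.548662 + 3.327635 − -0.005766 = -11.215261
step 6→7:
  ẍ = (ẋ'−ẋ)/dt = (-1.276823225−-1.527298245)/0.041883 = 5.980351
  θ̈ = (θ̇'−θ̇)/dt = (-0.503163051−-0.262723647)/0.041883 = -5.740740
  sinθ=-0.063596, cosθ=0.997976
  F = (M+m)·ẍ + m·l·cosθ·θ̈ − m·l·sinθ·θ̇² = 9.243935 + -2.427752 − -0.001860 = 6.818044
step 7→8:
  ẍ = (ẋ'−ẋ)/dt = (-1.077444394−-1.276823225)/0.041883 = 4.760376
  θ̈ = (θ̇'−θ̇)/dt = (-0.702991261−-0.503163051)/0.041883 = -4.771105
  sinθ=-0.074573, cosθ=0.997216
  F = (M+m)·ẍ + m·l·cosθ·θ̈ − m·l·sinθ·θ̇² = 7.358199 + -2.016157 − -0.008001 = 5.350042

F_0 = -14.463542 N
F_1 = 7.157930 N
F_2 = 12.120522 N
F_3 = -1.446538 N
F_4 = 6.309259 N
F_5 = -11.215261 N
F_6 = 6.818044 N
F_7 = 5.350042 N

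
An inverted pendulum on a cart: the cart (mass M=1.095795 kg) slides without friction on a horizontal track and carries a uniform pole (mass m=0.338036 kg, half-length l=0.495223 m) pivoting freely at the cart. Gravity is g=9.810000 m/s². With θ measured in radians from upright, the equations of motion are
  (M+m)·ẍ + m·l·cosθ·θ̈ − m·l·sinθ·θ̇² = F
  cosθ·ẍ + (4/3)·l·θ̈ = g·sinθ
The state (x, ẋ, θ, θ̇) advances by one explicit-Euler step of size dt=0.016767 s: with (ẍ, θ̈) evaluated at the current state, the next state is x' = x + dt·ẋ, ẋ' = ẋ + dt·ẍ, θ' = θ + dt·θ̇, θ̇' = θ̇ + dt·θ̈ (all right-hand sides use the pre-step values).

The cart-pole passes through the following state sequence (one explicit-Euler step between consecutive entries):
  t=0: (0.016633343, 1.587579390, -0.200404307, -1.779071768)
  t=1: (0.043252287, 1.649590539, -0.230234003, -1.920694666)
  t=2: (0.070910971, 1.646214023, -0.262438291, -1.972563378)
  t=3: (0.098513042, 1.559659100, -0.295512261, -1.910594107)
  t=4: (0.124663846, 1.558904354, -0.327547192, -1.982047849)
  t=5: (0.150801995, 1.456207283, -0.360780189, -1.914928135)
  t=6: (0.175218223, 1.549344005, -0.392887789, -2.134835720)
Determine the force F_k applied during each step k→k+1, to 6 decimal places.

F_0 = 4.022685 N
F_1 = -0.652009 N
F_2 = -6.635239 N
F_3 = -0.569053 N
F_4 = -7.936066 N
F_5 = 6.127058 N

step 0→1:
  ẍ = (ẋ'−ẋ)/dt = (1.649590539−1.587579390)/0.016767 = 3.698405
  θ̈ = (θ̇'−θ̇)/dt = (-1.920694666−-1.779071768)/0.016767 = -8.446526
  sinθ=-0.199066, cosθ=0.979986
  F = (M+m)·ẍ + m·l·cosθ·θ̈ − m·l·sinθ·θ̇² = 5.302887 + -1.385676 − -0.105474 = 4.022685
step 1→2:
  ẍ = (ẋ'−ẋ)/dt = (1.646214023−1.649590539)/0.016767 = -0.201379
  θ̈ = (θ̇'−θ̇)/dt = (-1.972563378−-1.920694666)/0.016767 = -3.093500
  sinθ=-0.228205, cosθ=0.973613
  F = (M+m)·ẍ + m·l·cosθ·θ̈ − m·l·sinθ·θ̇² = -0.288743 + -0.504197 − -0.140931 = -0.652009
step 2→3:
  ẍ = (ẋ'−ẋ)/dt = (1.559659100−1.646214023)/0.016767 = -5.162219
  θ̈ = (θ̇'−θ̇)/dt = (-1.910594107−-1.972563378)/0.016767 = 3.695907
  sinθ=-0.259436, cosθ=0.965760
  F = (M+m)·ẍ + m·l·cosθ·θ̈ − m·l·sinθ·θ̇² = -7.401749 + 0.597522 − -0.168988 = -6.635239
step 3→4:
  ẍ = (ẋ'−ẋ)/dt = (1.558904354−1.559659100)/0.016767 = -0.045014
  θ̈ = (θ̇'−θ̇)/dt = (-1.982047849−-1.910594107)/0.016767 = -4.261570
  sinθ=-0.291230, cosθ=0.956653
  F = (M+m)·ẍ + m·l·cosθ·θ̈ − m·l·sinθ·θ̇² = -0.064542 + -0.682477 − -0.177966 = -0.569053
step 4→5:
  ẍ = (ẋ'−ẋ)/dt = (1.456207283−1.558904354)/0.016767 = -6.124952
  θ̈ = (θ̇'−θ̇)/dt = (-1.914928135−-1.982047849)/0.016767 = 4.003084
  sinθ=-0.321722, cosθ=0.946834
  F = (M+m)·ẍ + m·l·cosθ·θ̈ − m·l·sinθ·θ̇² = -8.782146 + 0.634501 − -0.211579 = -7.936066
step 5→6:
  ẍ = (ẋ'−ẋ)/dt = (1.549344005−1.456207283)/0.016767 = 5.554764
  θ̈ = (θ̇'−θ̇)/dt = (-2.134835720−-1.914928135)/0.016767 = -13.115500
  sinθ=-0.353004, cosθ=0.935622
  F = (M+m)·ẍ + m·l·cosθ·θ̈ − m·l·sinθ·θ̇² = 7.964592 + -2.054229 − -0.216695 = 6.127058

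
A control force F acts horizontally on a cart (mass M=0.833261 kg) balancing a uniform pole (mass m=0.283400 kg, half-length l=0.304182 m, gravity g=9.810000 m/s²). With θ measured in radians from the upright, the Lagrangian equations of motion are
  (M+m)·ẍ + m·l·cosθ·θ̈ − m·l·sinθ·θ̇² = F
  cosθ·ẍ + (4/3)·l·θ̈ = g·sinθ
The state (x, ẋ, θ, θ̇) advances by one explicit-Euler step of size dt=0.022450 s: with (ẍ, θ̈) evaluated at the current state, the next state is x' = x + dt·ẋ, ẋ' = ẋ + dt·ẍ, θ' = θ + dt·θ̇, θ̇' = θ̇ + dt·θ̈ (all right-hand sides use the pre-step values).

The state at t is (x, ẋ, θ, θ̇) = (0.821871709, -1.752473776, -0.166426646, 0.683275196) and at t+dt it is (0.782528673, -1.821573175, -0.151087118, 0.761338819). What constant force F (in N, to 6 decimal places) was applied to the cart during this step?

F = -3.134718 N

ẍ = (ẋ'−ẋ)/dt = (-1.821573175−-1.752473776)/0.022450 = -3.077924
θ̈ = (θ̇'−θ̇)/dt = (0.761338819−0.683275196)/0.022450 = 3.477222
sinθ=-0.165659, cosθ=0.986183
F = (M+m)·ẍ + m·l·cosθ·θ̈ − m·l·sinθ·θ̇² = -3.436998 + 0.295613 − -0.006667 = -3.134718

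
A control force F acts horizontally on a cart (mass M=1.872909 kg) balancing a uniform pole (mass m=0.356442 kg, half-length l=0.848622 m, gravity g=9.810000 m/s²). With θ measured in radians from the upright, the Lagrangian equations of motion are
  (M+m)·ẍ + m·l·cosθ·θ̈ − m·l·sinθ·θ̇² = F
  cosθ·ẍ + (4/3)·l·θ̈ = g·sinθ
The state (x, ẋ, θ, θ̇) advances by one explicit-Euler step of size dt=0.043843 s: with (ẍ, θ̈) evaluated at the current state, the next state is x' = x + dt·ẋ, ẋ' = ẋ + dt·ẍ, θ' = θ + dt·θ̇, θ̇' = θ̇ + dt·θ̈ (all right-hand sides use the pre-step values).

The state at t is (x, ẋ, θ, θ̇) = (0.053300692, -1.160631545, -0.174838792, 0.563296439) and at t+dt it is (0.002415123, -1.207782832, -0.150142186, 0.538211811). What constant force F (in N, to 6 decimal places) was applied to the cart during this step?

F = -2.551304 N

ẍ = (ẋ'−ẋ)/dt = (-1.207782832−-1.160631545)/0.043843 = -1.075458
θ̈ = (θ̇'−θ̇)/dt = (0.538211811−0.563296439)/0.043843 = -0.572147
sinθ=-0.173949, cosθ=0.984755
F = (M+m)·ẍ + m·l·cosθ·θ̈ − m·l·sinθ·θ̇² = -2.397572 + -0.170427 − -0.016696 = -2.551304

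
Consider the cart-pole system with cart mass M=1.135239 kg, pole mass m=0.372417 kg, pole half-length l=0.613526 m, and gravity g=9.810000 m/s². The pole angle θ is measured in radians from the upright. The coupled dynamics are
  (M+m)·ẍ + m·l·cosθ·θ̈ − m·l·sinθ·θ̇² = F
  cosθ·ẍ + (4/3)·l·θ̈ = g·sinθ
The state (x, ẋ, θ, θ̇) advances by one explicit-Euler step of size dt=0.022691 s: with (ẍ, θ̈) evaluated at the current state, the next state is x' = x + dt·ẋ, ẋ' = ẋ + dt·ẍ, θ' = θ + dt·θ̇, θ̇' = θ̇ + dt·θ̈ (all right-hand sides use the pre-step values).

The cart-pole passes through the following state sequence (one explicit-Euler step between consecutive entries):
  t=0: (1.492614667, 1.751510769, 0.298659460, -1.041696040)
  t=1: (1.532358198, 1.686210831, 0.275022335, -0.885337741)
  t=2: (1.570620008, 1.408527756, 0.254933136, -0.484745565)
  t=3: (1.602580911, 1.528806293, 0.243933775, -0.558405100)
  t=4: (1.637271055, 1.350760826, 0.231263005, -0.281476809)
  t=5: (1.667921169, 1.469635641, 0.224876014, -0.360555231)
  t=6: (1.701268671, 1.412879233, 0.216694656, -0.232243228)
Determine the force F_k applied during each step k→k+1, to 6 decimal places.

step 0→1:
  ẍ = (ẋ'−ẋ)/dt = (1.686210831−1.751510769)/0.022691 = -2.877790
  θ̈ = (θ̇'−θ̇)/dt = (-0.885337741−-1.041696040)/0.022691 = 6.890763
  sinθ=0.294239, cosθ=0.955732
  F = (M+m)·ẍ + m·l·cosθ·θ̈ − m·l·sinθ·θ̇² = -4.338718 + 1.504755 − 0.072953 = -2.906916
step 1→2:
  ẍ = (ẋ'−ẋ)/dt = (1.408527756−1.686210831)/0.022691 = -12.237586
  θ̈ = (θ̇'−θ̇)/dt = (-0.484745565−-0.885337741)/0.022691 = 17.654232
  sinθ=0.271568, cosθ=0.962419
  F = (M+m)·ẍ + m·l·cosθ·θ̈ − m·l·sinθ·θ̇² = -18.450071 + 3.882179 − 0.048636 = -14.616528
step 2→3:
  ẍ = (ẋ'−ẋ)/dt = (1.528806293−1.408527756)/0.022691 = 5.300716
  θ̈ = (θ̇'−θ̇)/dt = (-0.558405100−-0.484745565)/0.022691 = -3.246200
  sinθ=0.252181, cosθ=0.967680
  F = (M+m)·ẍ + m·l·cosθ·θ̈ − m·l·sinθ·θ̇² = 7.991656 + -0.717744 − 0.013539 = 7.260372
step 3→4:
  ẍ = (ẋ'−ẋ)/dt = (1.350760826−1.528806293)/0.022691 = -7.846524
  θ̈ = (θ̇'−θ̇)/dt = (-0.281476809−-0.558405100)/0.022691 = 12.204323
  sinθ=0.241522, cosθ=0.970395
  F = (M+m)·ẍ + m·l·cosθ·θ̈ − m·l·sinθ·θ̇² = -11.829858 + 2.705982 − 0.017207 = -9.141084
step 4→5:
  ẍ = (ẋ'−ẋ)/dt = (1.469635641−1.350760826)/0.022691 = 5.238853
  θ̈ = (θ̇'−θ̇)/dt = (-0.360555231−-0.281476809)/0.022691 = -3.485013
  sinθ=0.229207, cosθ=0.973378
  F = (M+m)·ẍ + m·l·cosθ·θ̈ − m·l·sinθ·θ̇² = 7.898388 + -0.775083 − 0.004149 = 7.119156
step 5→6:
  ẍ = (ẋ'−ẋ)/dt = (1.412879233−1.469635641)/0.022691 = -2.501274
  θ̈ = (θ̇'−θ̇)/dt = (-0.232243228−-0.360555231)/0.022691 = 5.654753
  sinθ=0.222986, cosθ=0.974822
  F = (M+m)·ẍ + m·l·cosθ·θ̈ − m·l·sinθ·θ̇² = -3.771061 + 1.259509 − 0.006623 = -2.518175

F_0 = -2.906916 N
F_1 = -14.616528 N
F_2 = 7.260372 N
F_3 = -9.141084 N
F_4 = 7.119156 N
F_5 = -2.518175 N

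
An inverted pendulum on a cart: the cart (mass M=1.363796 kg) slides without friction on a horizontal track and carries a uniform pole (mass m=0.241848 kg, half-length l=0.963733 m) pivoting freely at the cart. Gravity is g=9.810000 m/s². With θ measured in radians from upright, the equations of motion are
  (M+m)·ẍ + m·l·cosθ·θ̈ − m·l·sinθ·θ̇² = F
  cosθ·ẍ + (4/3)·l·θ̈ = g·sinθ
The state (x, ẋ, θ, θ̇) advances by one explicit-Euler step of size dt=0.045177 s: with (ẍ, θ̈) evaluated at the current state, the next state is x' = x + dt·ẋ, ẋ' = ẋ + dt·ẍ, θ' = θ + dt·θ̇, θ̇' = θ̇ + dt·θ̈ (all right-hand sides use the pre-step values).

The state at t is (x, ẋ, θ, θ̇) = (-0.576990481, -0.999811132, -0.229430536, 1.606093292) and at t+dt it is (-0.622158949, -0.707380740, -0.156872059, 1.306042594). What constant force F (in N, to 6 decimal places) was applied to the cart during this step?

ẍ = (ẋ'−ẋ)/dt = (-0.707380740−-0.999811132)/0.045177 = 6.472993
θ̈ = (θ̇'−θ̇)/dt = (1.306042594−1.606093292)/0.045177 = -6.641669
sinθ=-0.227423, cosθ=0.973796
F = (M+m)·ẍ + m·l·cosθ·θ̈ − m·l·sinθ·θ̇² = 10.393322 + -1.507455 − -0.136734 = 9.022600

F = 9.022600 N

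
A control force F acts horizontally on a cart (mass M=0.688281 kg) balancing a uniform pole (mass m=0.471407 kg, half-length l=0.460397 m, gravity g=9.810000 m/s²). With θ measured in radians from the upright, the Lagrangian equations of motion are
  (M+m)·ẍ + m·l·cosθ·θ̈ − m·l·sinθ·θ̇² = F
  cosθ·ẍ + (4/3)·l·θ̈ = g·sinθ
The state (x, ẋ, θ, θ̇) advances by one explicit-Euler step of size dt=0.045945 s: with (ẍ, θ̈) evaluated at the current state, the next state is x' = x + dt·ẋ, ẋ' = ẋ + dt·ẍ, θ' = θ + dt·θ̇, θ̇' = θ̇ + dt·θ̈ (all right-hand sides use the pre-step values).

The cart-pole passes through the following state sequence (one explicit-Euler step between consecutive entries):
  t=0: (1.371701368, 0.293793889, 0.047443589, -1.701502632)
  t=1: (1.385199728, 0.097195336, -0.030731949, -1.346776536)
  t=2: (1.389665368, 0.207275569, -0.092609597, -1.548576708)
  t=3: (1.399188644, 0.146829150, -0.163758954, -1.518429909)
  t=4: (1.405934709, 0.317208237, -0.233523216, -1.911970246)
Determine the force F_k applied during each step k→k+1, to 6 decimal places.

step 0→1:
  ẍ = (ẋ'−ẋ)/dt = (0.097195336−0.293793889)/0.045945 = -4.278998
  θ̈ = (θ̇'−θ̇)/dt = (-1.346776536−-1.701502632)/0.045945 = 7.720668
  sinθ=0.047426, cosθ=0.998875
  F = (M+m)·ẍ + m·l·cosθ·θ̈ − m·l·sinθ·θ̇² = -4.962302 + 1.673765 − 0.029799 = -3.318337
step 1→2:
  ẍ = (ẋ'−ẋ)/dt = (0.207275569−0.097195336)/0.045945 = 2.395913
  θ̈ = (θ̇'−θ̇)/dt = (-1.548576708−-1.346776536)/0.045945 = -4.392212
  sinθ=-0.030727, cosθ=0.999528
  F = (M+m)·ẍ + m·l·cosθ·θ̈ − m·l·sinθ·θ̇² = 2.778512 + -0.952811 − -0.012096 = 1.837797
step 2→3:
  ẍ = (ẋ'−ẋ)/dt = (0.146829150−0.207275569)/0.045945 = -1.315626
  θ̈ = (θ̇'−θ̇)/dt = (-1.518429909−-1.548576708)/0.045945 = 0.656150
  sinθ=-0.092477, cosθ=0.995715
  F = (M+m)·ẍ + m·l·cosθ·θ̈ − m·l·sinθ·θ̇² = -1.525715 + 0.141797 − -0.048131 = -1.335787
step 3→4:
  ẍ = (ẋ'−ẋ)/dt = (0.317208237−0.146829150)/0.045945 = 3.708327
  θ̈ = (θ̇'−θ̇)/dt = (-1.911970246−-1.518429909)/0.045945 = -8.565466
  sinθ=-0.163028, cosθ=0.986621
  F = (M+m)·ẍ + m·l·cosθ·θ̈ − m·l·sinθ·θ̇² = 4.300502 + -1.834130 − -0.081579 = 2.547952

F_0 = -3.318337 N
F_1 = 1.837797 N
F_2 = -1.335787 N
F_3 = 2.547952 N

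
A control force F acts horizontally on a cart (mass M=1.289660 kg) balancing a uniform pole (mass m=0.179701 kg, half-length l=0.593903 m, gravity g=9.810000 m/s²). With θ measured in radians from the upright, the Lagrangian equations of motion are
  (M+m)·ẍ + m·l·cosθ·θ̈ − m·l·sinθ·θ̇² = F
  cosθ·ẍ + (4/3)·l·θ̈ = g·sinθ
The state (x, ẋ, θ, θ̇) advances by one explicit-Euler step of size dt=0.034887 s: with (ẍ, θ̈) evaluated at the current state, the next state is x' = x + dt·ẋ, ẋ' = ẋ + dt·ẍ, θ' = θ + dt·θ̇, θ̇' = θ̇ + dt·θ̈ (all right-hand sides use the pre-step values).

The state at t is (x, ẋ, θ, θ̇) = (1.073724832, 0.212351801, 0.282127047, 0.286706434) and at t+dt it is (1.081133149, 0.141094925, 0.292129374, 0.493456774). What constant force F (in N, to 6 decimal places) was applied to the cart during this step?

ẍ = (ẋ'−ẋ)/dt = (0.141094925−0.212351801)/0.034887 = -2.042505
θ̈ = (θ̇'−θ̇)/dt = (0.493456774−0.286706434)/0.034887 = 5.926286
sinθ=0.278399, cosθ=0.960465
F = (M+m)·ẍ + m·l·cosθ·θ̈ − m·l·sinθ·θ̇² = -3.001177 + 0.607478 − 0.002442 = -2.396142

F = -2.396142 N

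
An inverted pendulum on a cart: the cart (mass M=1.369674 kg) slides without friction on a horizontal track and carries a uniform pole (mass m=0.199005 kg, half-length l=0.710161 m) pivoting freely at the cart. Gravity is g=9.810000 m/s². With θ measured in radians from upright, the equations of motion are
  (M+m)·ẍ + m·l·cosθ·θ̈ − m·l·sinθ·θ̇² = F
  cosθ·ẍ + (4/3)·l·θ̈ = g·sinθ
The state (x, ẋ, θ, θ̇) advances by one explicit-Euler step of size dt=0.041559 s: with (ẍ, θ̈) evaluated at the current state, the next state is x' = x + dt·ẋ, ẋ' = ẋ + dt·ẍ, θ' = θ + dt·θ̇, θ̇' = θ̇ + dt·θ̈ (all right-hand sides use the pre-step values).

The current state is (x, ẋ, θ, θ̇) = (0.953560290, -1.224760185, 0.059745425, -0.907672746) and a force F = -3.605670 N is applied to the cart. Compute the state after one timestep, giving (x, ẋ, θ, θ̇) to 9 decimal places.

(0.902660481, -1.332640863, 0.022023453, -0.768234424)

sinθ=0.059709888, cosθ=0.998215773
temp = (F + m·l·θ̇²·sinθ)/(M+m) = (-3.605670 + 0.006952254)/1.568679 = -2.294107173
θ̈ = (g·sinθ − cosθ·temp)/(l·(4/3 − m·cos²θ/(M+m))) = 3.355189543
ẍ = temp − m·l·θ̈·cosθ/(M+m) = -2.595843925
Euler: x'=0.953560290+0.041559·-1.224760185=0.902660481, ẋ'=-1.224760185+0.041559·-2.595843925=-1.332640863
       θ'=0.059745425+0.041559·-0.907672746=0.022023453, θ̇'=-0.907672746+0.041559·3.355189543=-0.768234424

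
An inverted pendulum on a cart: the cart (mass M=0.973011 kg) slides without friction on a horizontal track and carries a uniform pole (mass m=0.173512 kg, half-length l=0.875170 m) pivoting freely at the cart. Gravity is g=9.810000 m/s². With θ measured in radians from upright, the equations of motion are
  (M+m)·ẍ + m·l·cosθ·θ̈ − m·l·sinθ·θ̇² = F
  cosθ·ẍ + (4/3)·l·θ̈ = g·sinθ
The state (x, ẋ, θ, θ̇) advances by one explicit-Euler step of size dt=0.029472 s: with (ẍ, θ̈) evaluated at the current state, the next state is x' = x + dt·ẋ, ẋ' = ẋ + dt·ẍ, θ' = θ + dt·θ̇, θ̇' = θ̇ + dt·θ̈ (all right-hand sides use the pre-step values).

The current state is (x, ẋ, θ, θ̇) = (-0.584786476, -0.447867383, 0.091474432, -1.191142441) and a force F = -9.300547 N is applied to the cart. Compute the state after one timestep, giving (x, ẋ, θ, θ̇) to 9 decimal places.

sinθ=0.091346916, cosθ=0.995819131
temp = (F + m·l·θ̇²·sinθ)/(M+m) = (-9.300547 + 0.019680822)/1.146523 = -8.094792846
θ̈ = (g·sinθ − cosθ·temp)/(l·(4/3 − m·cos²θ/(M+m))) = 8.649550533
ẍ = temp − m·l·θ̈·cosθ/(M+m) = -9.235602459
Euler: x'=-0.584786476+0.029472·-0.447867383=-0.597986024, ẋ'=-0.447867383+0.029472·-9.235602459=-0.720059059
       θ'=0.091474432+0.029472·-1.191142441=0.056369082, θ̇'=-1.191142441+0.029472·8.649550533=-0.936222888

(-0.597986024, -0.720059059, 0.056369082, -0.936222888)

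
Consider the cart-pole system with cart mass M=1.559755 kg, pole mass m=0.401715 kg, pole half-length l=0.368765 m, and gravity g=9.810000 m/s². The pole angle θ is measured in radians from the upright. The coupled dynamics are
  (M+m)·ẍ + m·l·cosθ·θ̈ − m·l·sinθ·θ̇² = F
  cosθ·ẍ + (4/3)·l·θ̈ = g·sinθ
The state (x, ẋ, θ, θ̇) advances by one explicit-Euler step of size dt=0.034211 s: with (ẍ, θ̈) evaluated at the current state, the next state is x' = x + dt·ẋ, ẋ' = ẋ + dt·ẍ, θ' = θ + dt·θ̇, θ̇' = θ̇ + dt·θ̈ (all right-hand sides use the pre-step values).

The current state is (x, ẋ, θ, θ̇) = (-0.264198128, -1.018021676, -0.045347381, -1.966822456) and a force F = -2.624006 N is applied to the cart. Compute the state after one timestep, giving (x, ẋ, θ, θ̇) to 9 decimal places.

sinθ=-0.045331841, cosθ=0.998971984
temp = (F + m·l·θ̇²·sinθ)/(M+m) = (-2.624006 + -0.025977743)/1.961470 = -1.351019257
θ̈ = (g·sinθ − cosθ·temp)/(l·(4/3 − m·cos²θ/(M+m))) = 2.173640659
ẍ = temp − m·l·θ̈·cosθ/(M+m) = -1.515012945
Euler: x'=-0.264198128+0.034211·-1.018021676=-0.299025668, ẋ'=-1.018021676+0.034211·-1.515012945=-1.069851784
       θ'=-0.045347381+0.034211·-1.966822456=-0.112634344, θ̇'=-1.966822456+0.034211·2.173640659=-1.892460035

(-0.299025668, -1.069851784, -0.112634344, -1.892460035)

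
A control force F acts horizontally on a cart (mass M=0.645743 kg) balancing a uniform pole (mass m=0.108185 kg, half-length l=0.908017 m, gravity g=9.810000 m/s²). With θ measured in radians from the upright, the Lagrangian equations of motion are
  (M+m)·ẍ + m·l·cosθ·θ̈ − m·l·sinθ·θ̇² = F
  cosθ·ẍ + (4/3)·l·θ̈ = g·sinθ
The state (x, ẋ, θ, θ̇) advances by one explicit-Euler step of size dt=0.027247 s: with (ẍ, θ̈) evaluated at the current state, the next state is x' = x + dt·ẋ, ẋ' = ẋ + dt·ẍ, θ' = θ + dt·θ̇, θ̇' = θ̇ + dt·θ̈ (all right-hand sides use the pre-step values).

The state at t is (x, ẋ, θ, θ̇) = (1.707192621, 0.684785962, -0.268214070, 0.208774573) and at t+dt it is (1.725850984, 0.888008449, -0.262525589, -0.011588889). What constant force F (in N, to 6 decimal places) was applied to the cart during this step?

ẍ = (ẋ'−ẋ)/dt = (0.888008449−0.684785962)/0.027247 = 7.458527
θ̈ = (θ̇'−θ̇)/dt = (-0.011588889−0.208774573)/0.027247 = -8.087623
sinθ=-0.265010, cosθ=0.964246
F = (M+m)·ẍ + m·l·cosθ·θ̈ − m·l·sinθ·θ̇² = 5.623192 + -0.766072 − -0.001135 = 4.858255

F = 4.858255 N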